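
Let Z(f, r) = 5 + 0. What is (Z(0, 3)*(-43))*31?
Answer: -6665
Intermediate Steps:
Z(f, r) = 5
(Z(0, 3)*(-43))*31 = (5*(-43))*31 = -215*31 = -6665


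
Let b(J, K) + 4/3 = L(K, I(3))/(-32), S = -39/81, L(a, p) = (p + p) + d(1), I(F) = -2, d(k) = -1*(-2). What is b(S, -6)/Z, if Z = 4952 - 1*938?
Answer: -61/192672 ≈ -0.00031660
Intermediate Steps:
d(k) = 2
L(a, p) = 2 + 2*p (L(a, p) = (p + p) + 2 = 2*p + 2 = 2 + 2*p)
Z = 4014 (Z = 4952 - 938 = 4014)
S = -13/27 (S = -39*1/81 = -13/27 ≈ -0.48148)
b(J, K) = -61/48 (b(J, K) = -4/3 + (2 + 2*(-2))/(-32) = -4/3 + (2 - 4)*(-1/32) = -4/3 - 2*(-1/32) = -4/3 + 1/16 = -61/48)
b(S, -6)/Z = -61/48/4014 = -61/48*1/4014 = -61/192672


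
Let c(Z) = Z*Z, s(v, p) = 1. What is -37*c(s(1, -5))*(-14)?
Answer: 518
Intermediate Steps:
c(Z) = Z**2
-37*c(s(1, -5))*(-14) = -37*1**2*(-14) = -37*1*(-14) = -37*(-14) = 518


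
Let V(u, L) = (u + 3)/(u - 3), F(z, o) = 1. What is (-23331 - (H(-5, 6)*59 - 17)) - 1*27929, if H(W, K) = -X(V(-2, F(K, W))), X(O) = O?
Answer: -256274/5 ≈ -51255.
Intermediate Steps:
V(u, L) = (3 + u)/(-3 + u)
H(W, K) = 1/5 (H(W, K) = -(3 - 2)/(-3 - 2) = -1/(-5) = -(-1)/5 = -1*(-1/5) = 1/5)
(-23331 - (H(-5, 6)*59 - 17)) - 1*27929 = (-23331 - ((1/5)*59 - 17)) - 1*27929 = (-23331 - (59/5 - 17)) - 27929 = (-23331 - 1*(-26/5)) - 27929 = (-23331 + 26/5) - 27929 = -116629/5 - 27929 = -256274/5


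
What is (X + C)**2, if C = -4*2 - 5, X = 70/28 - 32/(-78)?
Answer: 619369/6084 ≈ 101.80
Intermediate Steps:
X = 227/78 (X = 70*(1/28) - 32*(-1/78) = 5/2 + 16/39 = 227/78 ≈ 2.9103)
C = -13 (C = -8 - 5 = -13)
(X + C)**2 = (227/78 - 13)**2 = (-787/78)**2 = 619369/6084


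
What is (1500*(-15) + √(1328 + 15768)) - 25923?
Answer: -48423 + 2*√4274 ≈ -48292.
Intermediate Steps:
(1500*(-15) + √(1328 + 15768)) - 25923 = (-22500 + √17096) - 25923 = (-22500 + 2*√4274) - 25923 = -48423 + 2*√4274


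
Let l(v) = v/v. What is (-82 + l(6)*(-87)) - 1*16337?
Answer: -16506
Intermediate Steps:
l(v) = 1
(-82 + l(6)*(-87)) - 1*16337 = (-82 + 1*(-87)) - 1*16337 = (-82 - 87) - 16337 = -169 - 16337 = -16506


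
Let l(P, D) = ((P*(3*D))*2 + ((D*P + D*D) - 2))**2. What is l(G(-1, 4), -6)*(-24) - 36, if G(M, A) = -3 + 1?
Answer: -334212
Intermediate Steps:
G(M, A) = -2
l(P, D) = (-2 + D**2 + 7*D*P)**2 (l(P, D) = ((3*D*P)*2 + ((D*P + D**2) - 2))**2 = (6*D*P + ((D**2 + D*P) - 2))**2 = (6*D*P + (-2 + D**2 + D*P))**2 = (-2 + D**2 + 7*D*P)**2)
l(G(-1, 4), -6)*(-24) - 36 = (-2 + (-6)**2 + 7*(-6)*(-2))**2*(-24) - 36 = (-2 + 36 + 84)**2*(-24) - 36 = 118**2*(-24) - 36 = 13924*(-24) - 36 = -334176 - 36 = -334212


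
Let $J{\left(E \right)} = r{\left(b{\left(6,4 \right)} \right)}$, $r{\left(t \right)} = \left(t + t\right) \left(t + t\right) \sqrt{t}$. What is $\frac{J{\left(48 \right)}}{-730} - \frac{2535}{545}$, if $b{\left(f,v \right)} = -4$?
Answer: $- \frac{507}{109} - \frac{64 i}{365} \approx -4.6514 - 0.17534 i$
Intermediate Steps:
$r{\left(t \right)} = 4 t^{\frac{5}{2}}$ ($r{\left(t \right)} = 2 t 2 t \sqrt{t} = 4 t^{2} \sqrt{t} = 4 t^{\frac{5}{2}}$)
$J{\left(E \right)} = 128 i$ ($J{\left(E \right)} = 4 \left(-4\right)^{\frac{5}{2}} = 4 \cdot 32 i = 128 i$)
$\frac{J{\left(48 \right)}}{-730} - \frac{2535}{545} = \frac{128 i}{-730} - \frac{2535}{545} = 128 i \left(- \frac{1}{730}\right) - \frac{507}{109} = - \frac{64 i}{365} - \frac{507}{109} = - \frac{507}{109} - \frac{64 i}{365}$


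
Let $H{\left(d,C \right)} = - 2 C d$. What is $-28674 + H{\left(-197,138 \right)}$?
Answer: $25698$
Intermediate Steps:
$H{\left(d,C \right)} = - 2 C d$
$-28674 + H{\left(-197,138 \right)} = -28674 - 276 \left(-197\right) = -28674 + 54372 = 25698$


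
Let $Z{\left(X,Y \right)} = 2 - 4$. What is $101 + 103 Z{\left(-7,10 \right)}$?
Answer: $-105$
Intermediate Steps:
$Z{\left(X,Y \right)} = -2$
$101 + 103 Z{\left(-7,10 \right)} = 101 + 103 \left(-2\right) = 101 - 206 = -105$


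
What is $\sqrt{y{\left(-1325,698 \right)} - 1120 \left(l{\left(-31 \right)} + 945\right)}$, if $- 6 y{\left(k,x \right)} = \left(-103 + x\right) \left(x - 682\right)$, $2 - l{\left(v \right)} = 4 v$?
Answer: $\frac{2 i \sqrt{2702490}}{3} \approx 1095.9 i$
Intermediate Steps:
$l{\left(v \right)} = 2 - 4 v$
$y{\left(k,x \right)} = - \frac{\left(-682 + x\right) \left(-103 + x\right)}{6}$ ($y{\left(k,x \right)} = - \frac{\left(-103 + x\right) \left(x - 682\right)}{6} = - \frac{\left(-103 + x\right) \left(-682 + x\right)}{6} = - \frac{\left(-682 + x\right) \left(-103 + x\right)}{6}$)
$\sqrt{y{\left(-1325,698 \right)} - 1120 \left(l{\left(-31 \right)} + 945\right)} = \sqrt{\left(- \frac{35123}{3} - \frac{698^{2}}{6} + \frac{785}{6} \cdot 698\right) - 1120 \left(\left(2 - -124\right) + 945\right)} = \sqrt{\left(- \frac{35123}{3} - \frac{243602}{3} + \frac{273965}{3}\right) - 1120 \left(\left(2 + 124\right) + 945\right)} = \sqrt{\left(- \frac{35123}{3} - \frac{243602}{3} + \frac{273965}{3}\right) - 1120 \left(126 + 945\right)} = \sqrt{- \frac{4760}{3} - 1199520} = \sqrt{- \frac{3603320}{3}} = \frac{2 i \sqrt{2702490}}{3}$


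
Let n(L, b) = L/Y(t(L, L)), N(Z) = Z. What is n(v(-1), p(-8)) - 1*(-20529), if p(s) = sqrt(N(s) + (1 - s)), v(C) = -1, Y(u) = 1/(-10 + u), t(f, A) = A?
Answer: 20540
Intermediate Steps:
p(s) = 1 (p(s) = sqrt(s + (1 - s)) = sqrt(1) = 1)
n(L, b) = L*(-10 + L) (n(L, b) = L/(1/(-10 + L)) = L*(-10 + L))
n(v(-1), p(-8)) - 1*(-20529) = -(-10 - 1) - 1*(-20529) = -1*(-11) + 20529 = 11 + 20529 = 20540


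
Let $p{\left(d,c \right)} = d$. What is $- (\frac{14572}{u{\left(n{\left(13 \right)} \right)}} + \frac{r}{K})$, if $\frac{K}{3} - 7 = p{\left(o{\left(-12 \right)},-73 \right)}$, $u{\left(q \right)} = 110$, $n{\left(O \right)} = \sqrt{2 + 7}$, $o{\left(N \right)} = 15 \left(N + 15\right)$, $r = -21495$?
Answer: $\frac{15203}{2860} \approx 5.3157$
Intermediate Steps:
$o{\left(N \right)} = 225 + 15 N$ ($o{\left(N \right)} = 15 \left(15 + N\right) = 225 + 15 N$)
$n{\left(O \right)} = 3$ ($n{\left(O \right)} = \sqrt{9} = 3$)
$K = 156$ ($K = 21 + 3 \left(225 + 15 \left(-12\right)\right) = 21 + 3 \left(225 - 180\right) = 21 + 3 \cdot 45 = 21 + 135 = 156$)
$- (\frac{14572}{u{\left(n{\left(13 \right)} \right)}} + \frac{r}{K}) = - (\frac{14572}{110} - \frac{21495}{156}) = - (14572 \cdot \frac{1}{110} - \frac{7165}{52}) = - (\frac{7286}{55} - \frac{7165}{52}) = \left(-1\right) \left(- \frac{15203}{2860}\right) = \frac{15203}{2860}$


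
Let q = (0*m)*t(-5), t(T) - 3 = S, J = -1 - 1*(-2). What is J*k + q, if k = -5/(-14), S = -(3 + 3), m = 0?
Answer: 5/14 ≈ 0.35714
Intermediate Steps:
J = 1 (J = -1 + 2 = 1)
S = -6 (S = -1*6 = -6)
t(T) = -3 (t(T) = 3 - 6 = -3)
k = 5/14 (k = -5*(-1/14) = 5/14 ≈ 0.35714)
q = 0 (q = (0*0)*(-3) = 0*(-3) = 0)
J*k + q = 1*(5/14) + 0 = 5/14 + 0 = 5/14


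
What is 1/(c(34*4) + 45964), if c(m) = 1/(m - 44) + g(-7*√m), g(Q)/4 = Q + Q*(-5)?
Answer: 389039388/17867371210145 - 1895936*√34/17867371210145 ≈ 2.1155e-5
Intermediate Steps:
g(Q) = -16*Q (g(Q) = 4*(Q + Q*(-5)) = 4*(Q - 5*Q) = 4*(-4*Q) = -16*Q)
c(m) = 1/(-44 + m) + 112*√m (c(m) = 1/(m - 44) - (-112)*√m = 1/(-44 + m) + 112*√m)
1/(c(34*4) + 45964) = 1/((1 - 4928*2*√34 + 112*(34*4)^(3/2))/(-44 + 34*4) + 45964) = 1/((1 - 9856*√34 + 112*136^(3/2))/(-44 + 136) + 45964) = 1/((1 - 9856*√34 + 112*(272*√34))/92 + 45964) = 1/((1 - 9856*√34 + 30464*√34)/92 + 45964) = 1/((1 + 20608*√34)/92 + 45964) = 1/((1/92 + 224*√34) + 45964) = 1/(4228689/92 + 224*√34)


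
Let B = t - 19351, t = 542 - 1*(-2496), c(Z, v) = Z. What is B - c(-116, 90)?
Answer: -16197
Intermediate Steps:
t = 3038 (t = 542 + 2496 = 3038)
B = -16313 (B = 3038 - 19351 = -16313)
B - c(-116, 90) = -16313 - 1*(-116) = -16313 + 116 = -16197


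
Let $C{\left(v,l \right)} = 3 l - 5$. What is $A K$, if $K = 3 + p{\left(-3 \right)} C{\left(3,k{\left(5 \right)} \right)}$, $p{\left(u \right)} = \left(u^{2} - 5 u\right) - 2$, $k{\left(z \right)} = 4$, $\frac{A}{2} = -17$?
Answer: $-5338$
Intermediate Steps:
$A = -34$ ($A = 2 \left(-17\right) = -34$)
$C{\left(v,l \right)} = -5 + 3 l$
$p{\left(u \right)} = -2 + u^{2} - 5 u$
$K = 157$ ($K = 3 + \left(-2 + \left(-3\right)^{2} - -15\right) \left(-5 + 3 \cdot 4\right) = 3 + \left(-2 + 9 + 15\right) \left(-5 + 12\right) = 3 + 22 \cdot 7 = 3 + 154 = 157$)
$A K = \left(-34\right) 157 = -5338$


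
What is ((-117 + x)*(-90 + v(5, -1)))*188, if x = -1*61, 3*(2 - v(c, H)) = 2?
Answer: 8901424/3 ≈ 2.9671e+6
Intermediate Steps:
v(c, H) = 4/3 (v(c, H) = 2 - ⅓*2 = 2 - ⅔ = 4/3)
x = -61
((-117 + x)*(-90 + v(5, -1)))*188 = ((-117 - 61)*(-90 + 4/3))*188 = -178*(-266/3)*188 = (47348/3)*188 = 8901424/3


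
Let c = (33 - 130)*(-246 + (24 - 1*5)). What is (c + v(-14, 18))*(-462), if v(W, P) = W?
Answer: -10166310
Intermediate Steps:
c = 22019 (c = -97*(-246 + (24 - 5)) = -97*(-246 + 19) = -97*(-227) = 22019)
(c + v(-14, 18))*(-462) = (22019 - 14)*(-462) = 22005*(-462) = -10166310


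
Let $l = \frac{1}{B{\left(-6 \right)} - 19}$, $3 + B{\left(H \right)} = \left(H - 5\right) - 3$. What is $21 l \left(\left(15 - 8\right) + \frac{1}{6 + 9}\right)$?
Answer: $- \frac{371}{90} \approx -4.1222$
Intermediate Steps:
$B{\left(H \right)} = -11 + H$ ($B{\left(H \right)} = -3 + \left(\left(H - 5\right) - 3\right) = -3 + \left(\left(-5 + H\right) - 3\right) = -3 + \left(-8 + H\right) = -11 + H$)
$l = - \frac{1}{36}$ ($l = \frac{1}{\left(-11 - 6\right) - 19} = \frac{1}{-17 - 19} = \frac{1}{-36} = - \frac{1}{36} \approx -0.027778$)
$21 l \left(\left(15 - 8\right) + \frac{1}{6 + 9}\right) = 21 \left(- \frac{1}{36}\right) \left(\left(15 - 8\right) + \frac{1}{6 + 9}\right) = - \frac{7 \left(7 + \frac{1}{15}\right)}{12} = \left(- \frac{7}{12}\right) \frac{106}{15} = - \frac{371}{90}$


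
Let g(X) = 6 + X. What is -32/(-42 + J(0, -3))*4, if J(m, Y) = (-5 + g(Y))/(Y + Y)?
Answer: 384/125 ≈ 3.0720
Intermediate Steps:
J(m, Y) = (1 + Y)/(2*Y) (J(m, Y) = (-5 + (6 + Y))/(Y + Y) = (1 + Y)/((2*Y)) = (1 + Y)*(1/(2*Y)) = (1 + Y)/(2*Y))
-32/(-42 + J(0, -3))*4 = -32/(-42 + (½)*(1 - 3)/(-3))*4 = -32/(-42 + (½)*(-⅓)*(-2))*4 = -32/(-42 + ⅓)*4 = -32/(-125/3)*4 = -32*(-3/125)*4 = (96/125)*4 = 384/125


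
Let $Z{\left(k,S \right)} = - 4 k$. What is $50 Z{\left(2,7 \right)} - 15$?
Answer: $-415$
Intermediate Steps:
$50 Z{\left(2,7 \right)} - 15 = 50 \left(\left(-4\right) 2\right) - 15 = 50 \left(-8\right) - 15 = -400 - 15 = -415$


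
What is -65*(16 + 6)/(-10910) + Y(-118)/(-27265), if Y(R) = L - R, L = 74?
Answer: 3689423/29746115 ≈ 0.12403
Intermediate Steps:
Y(R) = 74 - R
-65*(16 + 6)/(-10910) + Y(-118)/(-27265) = -65*(16 + 6)/(-10910) + (74 - 1*(-118))/(-27265) = -65*22*(-1/10910) + (74 + 118)*(-1/27265) = -1430*(-1/10910) + 192*(-1/27265) = 143/1091 - 192/27265 = 3689423/29746115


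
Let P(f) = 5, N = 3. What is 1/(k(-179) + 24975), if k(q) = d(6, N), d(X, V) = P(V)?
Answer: 1/24980 ≈ 4.0032e-5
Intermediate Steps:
d(X, V) = 5
k(q) = 5
1/(k(-179) + 24975) = 1/(5 + 24975) = 1/24980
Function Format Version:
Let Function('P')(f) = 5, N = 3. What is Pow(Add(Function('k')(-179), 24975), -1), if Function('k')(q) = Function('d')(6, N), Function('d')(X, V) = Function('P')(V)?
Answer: Rational(1, 24980) ≈ 4.0032e-5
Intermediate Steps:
Function('d')(X, V) = 5
Function('k')(q) = 5
Pow(Add(Function('k')(-179), 24975), -1) = Pow(Add(5, 24975), -1) = Pow(24980, -1) = Rational(1, 24980)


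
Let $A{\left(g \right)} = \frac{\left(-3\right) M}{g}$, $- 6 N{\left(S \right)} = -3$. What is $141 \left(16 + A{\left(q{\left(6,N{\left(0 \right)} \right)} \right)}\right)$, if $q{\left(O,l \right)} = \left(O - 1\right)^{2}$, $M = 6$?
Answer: $\frac{53862}{25} \approx 2154.5$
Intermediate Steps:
$N{\left(S \right)} = \frac{1}{2}$ ($N{\left(S \right)} = \left(- \frac{1}{6}\right) \left(-3\right) = \frac{1}{2}$)
$q{\left(O,l \right)} = \left(-1 + O\right)^{2}$
$A{\left(g \right)} = - \frac{18}{g}$ ($A{\left(g \right)} = \frac{\left(-3\right) 6}{g} = - \frac{18}{g}$)
$141 \left(16 + A{\left(q{\left(6,N{\left(0 \right)} \right)} \right)}\right) = 141 \left(16 - \frac{18}{\left(-1 + 6\right)^{2}}\right) = 141 \left(16 - \frac{18}{5^{2}}\right) = 141 \left(16 - \frac{18}{25}\right) = 141 \cdot \frac{382}{25} = \frac{53862}{25}$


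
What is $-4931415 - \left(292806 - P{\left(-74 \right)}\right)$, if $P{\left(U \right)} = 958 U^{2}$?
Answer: $21787$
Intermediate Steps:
$-4931415 - \left(292806 - P{\left(-74 \right)}\right) = -4931415 - \left(292806 - 958 \left(-74\right)^{2}\right) = -4931415 - \left(292806 - 958 \cdot 5476\right) = -4931415 - \left(292806 - 5246008\right) = -4931415 - -4953202 = -4931415 + 4953202 = 21787$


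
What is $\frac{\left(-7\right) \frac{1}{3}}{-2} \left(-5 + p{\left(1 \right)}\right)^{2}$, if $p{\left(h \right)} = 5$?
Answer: $0$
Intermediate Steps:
$\frac{\left(-7\right) \frac{1}{3}}{-2} \left(-5 + p{\left(1 \right)}\right)^{2} = \frac{\left(-7\right) \frac{1}{3}}{-2} \left(-5 + 5\right)^{2} = \left(-7\right) \frac{1}{3} \left(- \frac{1}{2}\right) 0^{2} = \left(- \frac{7}{3}\right) \left(- \frac{1}{2}\right) 0 = \frac{7}{6} \cdot 0 = 0$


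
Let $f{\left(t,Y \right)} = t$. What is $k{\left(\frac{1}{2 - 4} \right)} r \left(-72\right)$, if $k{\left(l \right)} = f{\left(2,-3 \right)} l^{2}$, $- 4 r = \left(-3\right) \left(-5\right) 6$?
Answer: $810$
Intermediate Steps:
$r = - \frac{45}{2}$ ($r = - \frac{\left(-3\right) \left(-5\right) 6}{4} = - \frac{15 \cdot 6}{4} = \left(- \frac{1}{4}\right) 90 = - \frac{45}{2} \approx -22.5$)
$k{\left(l \right)} = 2 l^{2}$
$k{\left(\frac{1}{2 - 4} \right)} r \left(-72\right) = 2 \left(\frac{1}{2 - 4}\right)^{2} \left(- \frac{45}{2}\right) \left(-72\right) = 2 \left(\frac{1}{-2}\right)^{2} \left(- \frac{45}{2}\right) \left(-72\right) = 2 \left(- \frac{1}{2}\right)^{2} \left(- \frac{45}{2}\right) \left(-72\right) = 2 \cdot \frac{1}{4} \left(- \frac{45}{2}\right) \left(-72\right) = \frac{1}{2} \left(- \frac{45}{2}\right) \left(-72\right) = \left(- \frac{45}{4}\right) \left(-72\right) = 810$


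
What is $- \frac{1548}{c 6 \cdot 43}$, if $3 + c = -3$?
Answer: $1$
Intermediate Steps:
$c = -6$ ($c = -3 - 3 = -6$)
$- \frac{1548}{c 6 \cdot 43} = - \frac{1548}{\left(-6\right) 6 \cdot 43} = - \frac{1548}{\left(-6\right) 258} = - \frac{1548}{-1548} = \left(-1548\right) \left(- \frac{1}{1548}\right) = 1$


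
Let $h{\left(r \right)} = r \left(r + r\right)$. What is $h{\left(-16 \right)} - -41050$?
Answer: $41562$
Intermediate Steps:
$h{\left(r \right)} = 2 r^{2}$ ($h{\left(r \right)} = r 2 r = 2 r^{2}$)
$h{\left(-16 \right)} - -41050 = 2 \left(-16\right)^{2} - -41050 = 2 \cdot 256 + 41050 = 512 + 41050 = 41562$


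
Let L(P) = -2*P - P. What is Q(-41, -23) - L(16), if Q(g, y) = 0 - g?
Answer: 89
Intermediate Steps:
Q(g, y) = -g
L(P) = -3*P
Q(-41, -23) - L(16) = -1*(-41) - (-3)*16 = 41 - 1*(-48) = 41 + 48 = 89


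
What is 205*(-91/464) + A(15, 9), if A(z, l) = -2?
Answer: -19583/464 ≈ -42.205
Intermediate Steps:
205*(-91/464) + A(15, 9) = 205*(-91/464) - 2 = -18655/464 - 2 = -19583/464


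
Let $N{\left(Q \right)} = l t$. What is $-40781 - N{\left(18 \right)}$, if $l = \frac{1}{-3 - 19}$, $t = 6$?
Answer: $- \frac{448588}{11} \approx -40781.0$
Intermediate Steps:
$l = - \frac{1}{22}$ ($l = \frac{1}{-22} = - \frac{1}{22} \approx -0.045455$)
$N{\left(Q \right)} = - \frac{3}{11}$ ($N{\left(Q \right)} = \left(- \frac{1}{22}\right) 6 = - \frac{3}{11}$)
$-40781 - N{\left(18 \right)} = -40781 - - \frac{3}{11} = -40781 + \frac{3}{11} = - \frac{448588}{11}$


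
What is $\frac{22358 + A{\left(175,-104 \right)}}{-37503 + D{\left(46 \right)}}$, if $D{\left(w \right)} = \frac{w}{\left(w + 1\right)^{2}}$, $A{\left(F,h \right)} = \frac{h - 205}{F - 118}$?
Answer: $- \frac{938160091}{1574037539} \approx -0.59602$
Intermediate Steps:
$A{\left(F,h \right)} = \frac{-205 + h}{-118 + F}$
$D{\left(w \right)} = \frac{w}{\left(1 + w\right)^{2}}$
$\frac{22358 + A{\left(175,-104 \right)}}{-37503 + D{\left(46 \right)}} = \frac{22358 + \frac{-205 - 104}{-118 + 175}}{-37503 + \frac{46}{\left(1 + 46\right)^{2}}} = \frac{22358 + \frac{1}{57} \left(-309\right)}{-37503 + \frac{46}{2209}} = \frac{22358 + \frac{1}{57} \left(-309\right)}{-37503 + 46 \cdot \frac{1}{2209}} = \frac{22358 - \frac{103}{19}}{-37503 + \frac{46}{2209}} = \frac{424699}{19 \left(- \frac{82844081}{2209}\right)} = \frac{424699}{19} \left(- \frac{2209}{82844081}\right) = - \frac{938160091}{1574037539}$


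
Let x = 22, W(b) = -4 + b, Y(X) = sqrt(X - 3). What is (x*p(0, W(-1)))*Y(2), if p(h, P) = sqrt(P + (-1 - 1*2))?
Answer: -44*sqrt(2) ≈ -62.225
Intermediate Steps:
Y(X) = sqrt(-3 + X)
p(h, P) = sqrt(-3 + P) (p(h, P) = sqrt(P + (-1 - 2)) = sqrt(P - 3) = sqrt(-3 + P))
(x*p(0, W(-1)))*Y(2) = (22*sqrt(-3 + (-4 - 1)))*sqrt(-3 + 2) = (22*sqrt(-3 - 5))*sqrt(-1) = (22*sqrt(-8))*I = (22*(2*I*sqrt(2)))*I = (44*I*sqrt(2))*I = -44*sqrt(2)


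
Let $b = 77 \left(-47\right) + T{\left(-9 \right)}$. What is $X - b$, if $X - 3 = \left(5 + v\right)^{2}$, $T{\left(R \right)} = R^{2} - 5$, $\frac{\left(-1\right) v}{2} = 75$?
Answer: $24571$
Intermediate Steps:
$v = -150$ ($v = \left(-2\right) 75 = -150$)
$T{\left(R \right)} = -5 + R^{2}$ ($T{\left(R \right)} = R^{2} - 5 = -5 + R^{2}$)
$X = 21028$ ($X = 3 + \left(5 - 150\right)^{2} = 3 + \left(-145\right)^{2} = 3 + 21025 = 21028$)
$b = -3543$ ($b = 77 \left(-47\right) - \left(5 - \left(-9\right)^{2}\right) = -3619 + \left(-5 + 81\right) = -3619 + 76 = -3543$)
$X - b = 21028 - -3543 = 21028 + 3543 = 24571$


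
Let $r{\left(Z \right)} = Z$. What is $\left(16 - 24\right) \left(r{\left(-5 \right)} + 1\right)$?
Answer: $32$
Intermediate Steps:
$\left(16 - 24\right) \left(r{\left(-5 \right)} + 1\right) = \left(16 - 24\right) \left(-5 + 1\right) = \left(16 - 24\right) \left(-4\right) = \left(-8\right) \left(-4\right) = 32$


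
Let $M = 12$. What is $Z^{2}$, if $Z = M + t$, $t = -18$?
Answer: $36$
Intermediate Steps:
$Z = -6$ ($Z = 12 - 18 = -6$)
$Z^{2} = \left(-6\right)^{2} = 36$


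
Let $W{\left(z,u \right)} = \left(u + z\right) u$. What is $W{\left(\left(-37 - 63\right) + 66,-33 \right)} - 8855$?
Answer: $-6644$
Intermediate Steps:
$W{\left(z,u \right)} = u \left(u + z\right)$
$W{\left(\left(-37 - 63\right) + 66,-33 \right)} - 8855 = - 33 \left(-33 + \left(\left(-37 - 63\right) + 66\right)\right) - 8855 = - 33 \left(-33 + \left(-100 + 66\right)\right) - 8855 = - 33 \left(-33 - 34\right) - 8855 = \left(-33\right) \left(-67\right) - 8855 = 2211 - 8855 = -6644$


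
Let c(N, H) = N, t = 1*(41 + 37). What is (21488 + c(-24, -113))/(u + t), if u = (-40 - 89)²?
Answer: 21464/16719 ≈ 1.2838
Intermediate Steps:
u = 16641 (u = (-129)² = 16641)
t = 78 (t = 1*78 = 78)
(21488 + c(-24, -113))/(u + t) = (21488 - 24)/(16641 + 78) = 21464/16719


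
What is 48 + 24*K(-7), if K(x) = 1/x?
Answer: 312/7 ≈ 44.571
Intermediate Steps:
48 + 24*K(-7) = 48 + 24/(-7) = 48 + 24*(-⅐) = 48 - 24/7 = 312/7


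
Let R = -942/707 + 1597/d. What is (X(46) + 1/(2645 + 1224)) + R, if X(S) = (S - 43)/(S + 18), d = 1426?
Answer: -20638037043/124820997056 ≈ -0.16534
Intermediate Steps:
R = -214213/1008182 (R = -942/707 + 1597/1426 = -214213/1008182 ≈ -0.21247)
X(S) = (-43 + S)/(18 + S)
(X(46) + 1/(2645 + 1224)) + R = ((-43 + 46)/(18 + 46) + 1/(2645 + 1224)) - 214213/1008182 = (3/64 + 1/3869) - 214213/1008182 = 11671/247616 - 214213/1008182 = -20638037043/124820997056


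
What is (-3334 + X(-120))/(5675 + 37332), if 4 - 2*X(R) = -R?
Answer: -3392/43007 ≈ -0.078871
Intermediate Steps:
X(R) = 2 + R/2 (X(R) = 2 - (-1)*R/2 = 2 + R/2)
(-3334 + X(-120))/(5675 + 37332) = (-3334 + (2 + (1/2)*(-120)))/(5675 + 37332) = (-3334 + (2 - 60))/43007 = (-3334 - 58)*(1/43007) = -3392*1/43007 = -3392/43007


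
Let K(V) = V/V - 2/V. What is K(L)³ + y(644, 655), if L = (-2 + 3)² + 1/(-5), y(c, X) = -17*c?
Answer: -87611/8 ≈ -10951.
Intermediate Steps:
L = ⅘ (L = 1² - ⅕ = 1 - ⅕ = ⅘ ≈ 0.80000)
K(V) = 1 - 2/V
K(L)³ + y(644, 655) = ((-2 + ⅘)/(⅘))³ - 17*644 = ((5/4)*(-6/5))³ - 10948 = (-3/2)³ - 10948 = -27/8 - 10948 = -87611/8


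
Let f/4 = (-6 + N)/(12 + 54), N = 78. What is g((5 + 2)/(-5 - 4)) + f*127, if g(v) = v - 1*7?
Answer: 54094/99 ≈ 546.40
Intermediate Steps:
g(v) = -7 + v (g(v) = v - 7 = -7 + v)
f = 48/11 (f = 4*((-6 + 78)/(12 + 54)) = 4*(72/66) = 4*(72*(1/66)) = 4*(12/11) = 48/11 ≈ 4.3636)
g((5 + 2)/(-5 - 4)) + f*127 = (-7 + (5 + 2)/(-5 - 4)) + (48/11)*127 = (-7 + 7/(-9)) + 6096/11 = (-7 + 7*(-⅑)) + 6096/11 = (-7 - 7/9) + 6096/11 = -70/9 + 6096/11 = 54094/99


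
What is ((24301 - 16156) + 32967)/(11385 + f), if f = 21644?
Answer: 41112/33029 ≈ 1.2447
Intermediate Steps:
((24301 - 16156) + 32967)/(11385 + f) = ((24301 - 16156) + 32967)/(11385 + 21644) = (8145 + 32967)/33029 = 41112*(1/33029) = 41112/33029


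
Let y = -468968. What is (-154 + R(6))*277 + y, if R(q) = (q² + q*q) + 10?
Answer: -488912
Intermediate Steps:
R(q) = 10 + 2*q² (R(q) = (q² + q²) + 10 = 2*q² + 10 = 10 + 2*q²)
(-154 + R(6))*277 + y = (-154 + (10 + 2*6²))*277 - 468968 = (-154 + (10 + 2*36))*277 - 468968 = (-154 + (10 + 72))*277 - 468968 = (-154 + 82)*277 - 468968 = -72*277 - 468968 = -19944 - 468968 = -488912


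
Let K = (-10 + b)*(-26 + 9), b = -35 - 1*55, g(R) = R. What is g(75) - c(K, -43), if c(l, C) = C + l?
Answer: -1582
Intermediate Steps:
b = -90 (b = -35 - 55 = -90)
K = 1700 (K = (-10 - 90)*(-26 + 9) = -100*(-17) = 1700)
g(75) - c(K, -43) = 75 - (-43 + 1700) = 75 - 1*1657 = 75 - 1657 = -1582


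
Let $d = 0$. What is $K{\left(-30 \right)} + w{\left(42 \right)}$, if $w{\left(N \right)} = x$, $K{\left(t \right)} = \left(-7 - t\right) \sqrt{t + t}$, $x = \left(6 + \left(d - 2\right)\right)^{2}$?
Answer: $16 + 46 i \sqrt{15} \approx 16.0 + 178.16 i$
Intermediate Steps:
$x = 16$ ($x = \left(6 + \left(0 - 2\right)\right)^{2} = \left(6 - 2\right)^{2} = 4^{2} = 16$)
$K{\left(t \right)} = \sqrt{2} \sqrt{t} \left(-7 - t\right)$ ($K{\left(t \right)} = \left(-7 - t\right) \sqrt{2 t} = \left(-7 - t\right) \sqrt{2} \sqrt{t} = \sqrt{2} \sqrt{t} \left(-7 - t\right)$)
$w{\left(N \right)} = 16$
$K{\left(-30 \right)} + w{\left(42 \right)} = \sqrt{2} \sqrt{-30} \left(-7 - -30\right) + 16 = \sqrt{2} i \sqrt{30} \left(-7 + 30\right) + 16 = \sqrt{2} i \sqrt{30} \cdot 23 + 16 = 46 i \sqrt{15} + 16 = 16 + 46 i \sqrt{15}$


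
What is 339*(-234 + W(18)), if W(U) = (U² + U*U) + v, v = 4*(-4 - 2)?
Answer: 132210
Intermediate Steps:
v = -24 (v = 4*(-6) = -24)
W(U) = -24 + 2*U² (W(U) = (U² + U*U) - 24 = (U² + U²) - 24 = 2*U² - 24 = -24 + 2*U²)
339*(-234 + W(18)) = 339*(-234 + (-24 + 2*18²)) = 339*(-234 + (-24 + 2*324)) = 339*(-234 + (-24 + 648)) = 339*(-234 + 624) = 339*390 = 132210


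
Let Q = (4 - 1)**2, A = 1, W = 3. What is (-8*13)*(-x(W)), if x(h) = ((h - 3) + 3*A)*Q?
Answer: 2808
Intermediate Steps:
Q = 9 (Q = 3**2 = 9)
x(h) = 9*h (x(h) = ((h - 3) + 3*1)*9 = ((-3 + h) + 3)*9 = h*9 = 9*h)
(-8*13)*(-x(W)) = (-8*13)*(-9*3) = -(-104)*27 = -104*(-27) = 2808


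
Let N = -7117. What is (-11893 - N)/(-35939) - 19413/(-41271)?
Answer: 298264701/494412823 ≈ 0.60327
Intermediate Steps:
(-11893 - N)/(-35939) - 19413/(-41271) = (-11893 - 1*(-7117))/(-35939) - 19413/(-41271) = (-11893 + 7117)*(-1/35939) - 19413*(-1/41271) = -4776*(-1/35939) + 6471/13757 = 4776/35939 + 6471/13757 = 298264701/494412823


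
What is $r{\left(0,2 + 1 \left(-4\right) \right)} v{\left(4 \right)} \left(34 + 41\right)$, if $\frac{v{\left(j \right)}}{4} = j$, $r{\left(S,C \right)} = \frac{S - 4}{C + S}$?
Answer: $2400$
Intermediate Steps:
$r{\left(S,C \right)} = \frac{-4 + S}{C + S}$
$v{\left(j \right)} = 4 j$
$r{\left(0,2 + 1 \left(-4\right) \right)} v{\left(4 \right)} \left(34 + 41\right) = \frac{-4 + 0}{\left(2 + 1 \left(-4\right)\right) + 0} \cdot 4 \cdot 4 \left(34 + 41\right) = \frac{1}{\left(2 - 4\right) + 0} \left(-4\right) 16 \cdot 75 = \frac{1}{-2 + 0} \left(-4\right) 1200 = \frac{1}{-2} \left(-4\right) 1200 = \left(- \frac{1}{2}\right) \left(-4\right) 1200 = 2 \cdot 1200 = 2400$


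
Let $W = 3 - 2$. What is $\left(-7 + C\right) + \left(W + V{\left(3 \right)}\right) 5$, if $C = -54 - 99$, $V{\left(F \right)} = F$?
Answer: $-140$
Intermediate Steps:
$W = 1$ ($W = 3 - 2 = 1$)
$C = -153$ ($C = -54 - 99 = -153$)
$\left(-7 + C\right) + \left(W + V{\left(3 \right)}\right) 5 = \left(-7 - 153\right) + \left(1 + 3\right) 5 = -160 + 4 \cdot 5 = -160 + 20 = -140$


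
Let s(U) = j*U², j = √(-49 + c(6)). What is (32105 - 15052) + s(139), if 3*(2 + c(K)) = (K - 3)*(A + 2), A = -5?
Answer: 17053 + 57963*I*√6 ≈ 17053.0 + 1.4198e+5*I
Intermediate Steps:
c(K) = 1 - K (c(K) = -2 + ((K - 3)*(-5 + 2))/3 = -2 + ((-3 + K)*(-3))/3 = -2 + (9 - 3*K)/3 = -2 + (3 - K) = 1 - K)
j = 3*I*√6 (j = √(-49 + (1 - 1*6)) = √(-49 + (1 - 6)) = √(-49 - 5) = √(-54) = 3*I*√6 ≈ 7.3485*I)
s(U) = 3*I*√6*U² (s(U) = (3*I*√6)*U² = 3*I*√6*U²)
(32105 - 15052) + s(139) = (32105 - 15052) + 3*I*√6*139² = 17053 + 3*I*√6*19321 = 17053 + 57963*I*√6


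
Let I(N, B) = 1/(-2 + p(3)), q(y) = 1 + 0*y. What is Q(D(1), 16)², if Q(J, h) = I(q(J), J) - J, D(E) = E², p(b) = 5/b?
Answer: 16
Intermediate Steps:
q(y) = 1 (q(y) = 1 + 0 = 1)
I(N, B) = -3 (I(N, B) = 1/(-2 + 5/3) = 1/(-⅓) = -3)
Q(J, h) = -3 - J
Q(D(1), 16)² = (-3 - 1*1²)² = (-3 - 1*1)² = (-3 - 1)² = (-4)² = 16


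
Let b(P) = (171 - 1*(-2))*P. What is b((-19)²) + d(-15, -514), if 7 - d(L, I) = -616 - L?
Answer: 63061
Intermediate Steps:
d(L, I) = 623 + L (d(L, I) = 7 - (-616 - L) = 7 + (616 + L) = 623 + L)
b(P) = 173*P (b(P) = (171 + 2)*P = 173*P)
b((-19)²) + d(-15, -514) = 173*(-19)² + (623 - 15) = 173*361 + 608 = 62453 + 608 = 63061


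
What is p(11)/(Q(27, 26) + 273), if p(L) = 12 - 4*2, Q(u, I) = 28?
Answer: 4/301 ≈ 0.013289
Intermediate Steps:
p(L) = 4 (p(L) = 12 - 1*8 = 12 - 8 = 4)
p(11)/(Q(27, 26) + 273) = 4/(28 + 273) = 4/301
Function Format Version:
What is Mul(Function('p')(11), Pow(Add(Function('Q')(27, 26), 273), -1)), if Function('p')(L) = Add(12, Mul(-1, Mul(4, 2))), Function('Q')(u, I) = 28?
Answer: Rational(4, 301) ≈ 0.013289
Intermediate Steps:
Function('p')(L) = 4 (Function('p')(L) = Add(12, Mul(-1, 8)) = Add(12, -8) = 4)
Mul(Function('p')(11), Pow(Add(Function('Q')(27, 26), 273), -1)) = Mul(4, Pow(Add(28, 273), -1)) = Mul(4, Pow(301, -1)) = Mul(4, Rational(1, 301)) = Rational(4, 301)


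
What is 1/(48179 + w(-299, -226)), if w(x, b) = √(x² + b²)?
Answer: 48179/2321075564 - √140477/2321075564 ≈ 2.0596e-5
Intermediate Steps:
w(x, b) = √(b² + x²)
1/(48179 + w(-299, -226)) = 1/(48179 + √((-226)² + (-299)²)) = 1/(48179 + √(51076 + 89401)) = 1/(48179 + √140477)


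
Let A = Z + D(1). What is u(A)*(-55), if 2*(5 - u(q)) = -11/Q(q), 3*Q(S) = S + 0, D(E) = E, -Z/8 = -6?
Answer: -28765/98 ≈ -293.52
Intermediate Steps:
Z = 48 (Z = -8*(-6) = 48)
A = 49 (A = 48 + 1 = 49)
Q(S) = S/3 (Q(S) = (S + 0)/3 = S/3)
u(q) = 5 + 33/(2*q) (u(q) = 5 - (-11)/(2*(q/3)) = 5 - (-11)*3/q/2 = 5 - (-33)/(2*q) = 5 + 33/(2*q))
u(A)*(-55) = (5 + (33/2)/49)*(-55) = (5 + (33/2)*(1/49))*(-55) = (5 + 33/98)*(-55) = (523/98)*(-55) = -28765/98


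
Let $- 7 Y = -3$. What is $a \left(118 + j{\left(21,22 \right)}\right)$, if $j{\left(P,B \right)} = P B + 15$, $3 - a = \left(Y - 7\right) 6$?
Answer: $25245$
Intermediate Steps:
$Y = \frac{3}{7}$ ($Y = \left(- \frac{1}{7}\right) \left(-3\right) = \frac{3}{7} \approx 0.42857$)
$a = \frac{297}{7}$ ($a = 3 - \left(\frac{3}{7} - 7\right) 6 = 3 - \left(- \frac{46}{7}\right) 6 = 3 - - \frac{276}{7} = 3 + \frac{276}{7} = \frac{297}{7} \approx 42.429$)
$j{\left(P,B \right)} = 15 + B P$ ($j{\left(P,B \right)} = B P + 15 = 15 + B P$)
$a \left(118 + j{\left(21,22 \right)}\right) = \frac{297 \left(118 + \left(15 + 22 \cdot 21\right)\right)}{7} = \frac{297 \left(118 + \left(15 + 462\right)\right)}{7} = \frac{297 \left(118 + 477\right)}{7} = \frac{297}{7} \cdot 595 = 25245$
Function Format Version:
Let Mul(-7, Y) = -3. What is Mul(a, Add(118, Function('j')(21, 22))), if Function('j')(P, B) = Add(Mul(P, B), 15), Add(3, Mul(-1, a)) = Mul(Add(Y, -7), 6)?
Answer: 25245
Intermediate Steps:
Y = Rational(3, 7) (Y = Mul(Rational(-1, 7), -3) = Rational(3, 7) ≈ 0.42857)
a = Rational(297, 7) (a = Add(3, Mul(-1, Mul(Add(Rational(3, 7), -7), 6))) = Add(3, Mul(-1, Mul(Rational(-46, 7), 6))) = Add(3, Mul(-1, Rational(-276, 7))) = Add(3, Rational(276, 7)) = Rational(297, 7) ≈ 42.429)
Function('j')(P, B) = Add(15, Mul(B, P)) (Function('j')(P, B) = Add(Mul(B, P), 15) = Add(15, Mul(B, P)))
Mul(a, Add(118, Function('j')(21, 22))) = Mul(Rational(297, 7), Add(118, Add(15, Mul(22, 21)))) = Mul(Rational(297, 7), Add(118, Add(15, 462))) = Mul(Rational(297, 7), Add(118, 477)) = Mul(Rational(297, 7), 595) = 25245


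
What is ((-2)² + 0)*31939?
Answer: 127756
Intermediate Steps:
((-2)² + 0)*31939 = (4 + 0)*31939 = 4*31939 = 127756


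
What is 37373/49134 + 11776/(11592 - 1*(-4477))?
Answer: 62060459/41554434 ≈ 1.4935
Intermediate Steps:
37373/49134 + 11776/(11592 - 1*(-4477)) = 37373*(1/49134) + 11776/(11592 + 4477) = 1967/2586 + 11776/16069 = 62060459/41554434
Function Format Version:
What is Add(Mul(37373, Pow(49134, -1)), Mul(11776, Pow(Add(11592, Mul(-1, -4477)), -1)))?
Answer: Rational(62060459, 41554434) ≈ 1.4935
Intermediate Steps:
Add(Mul(37373, Pow(49134, -1)), Mul(11776, Pow(Add(11592, Mul(-1, -4477)), -1))) = Add(Mul(37373, Rational(1, 49134)), Mul(11776, Pow(Add(11592, 4477), -1))) = Add(Rational(1967, 2586), Mul(11776, Pow(16069, -1))) = Add(Rational(1967, 2586), Mul(11776, Rational(1, 16069))) = Add(Rational(1967, 2586), Rational(11776, 16069)) = Rational(62060459, 41554434)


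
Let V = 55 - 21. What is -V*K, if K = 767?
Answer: -26078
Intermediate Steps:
V = 34
-V*K = -34*767 = -1*26078 = -26078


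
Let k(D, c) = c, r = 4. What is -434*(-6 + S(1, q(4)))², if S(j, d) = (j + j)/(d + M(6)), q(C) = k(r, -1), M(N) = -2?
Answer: -173600/9 ≈ -19289.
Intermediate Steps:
q(C) = -1
S(j, d) = 2*j/(-2 + d) (S(j, d) = (j + j)/(d - 2) = (2*j)/(-2 + d) = 2*j/(-2 + d))
-434*(-6 + S(1, q(4)))² = -434*(-6 + 2*1/(-2 - 1))² = -434*(-6 + 2*1/(-3))² = -434*(-6 + 2*1*(-⅓))² = -434*(-6 - ⅔)² = -434*(-20/3)² = -434*400/9 = -173600/9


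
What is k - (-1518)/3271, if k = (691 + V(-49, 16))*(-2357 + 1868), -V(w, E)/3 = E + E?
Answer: -951712287/3271 ≈ -2.9095e+5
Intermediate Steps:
V(w, E) = -6*E (V(w, E) = -3*(E + E) = -6*E)
k = -290955 (k = (691 - 6*16)*(-2357 + 1868) = (691 - 96)*(-489) = 595*(-489) = -290955)
k - (-1518)/3271 = -290955 - (-1518)/3271 = -290955 - 1*(-1518/3271) = -290955 + 1518/3271 = -951712287/3271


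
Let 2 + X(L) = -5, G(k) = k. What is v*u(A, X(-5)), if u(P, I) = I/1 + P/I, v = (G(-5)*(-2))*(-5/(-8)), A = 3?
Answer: -325/7 ≈ -46.429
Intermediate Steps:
v = 25/4 (v = (-5*(-2))*(-5/(-8)) = 10*(-5*(-⅛)) = 10*(5/8) = 25/4 ≈ 6.2500)
X(L) = -7 (X(L) = -2 - 5 = -7)
u(P, I) = I + P/I (u(P, I) = I*1 + P/I = I + P/I)
v*u(A, X(-5)) = 25*(-7 + 3/(-7))/4 = 25*(-7 + 3*(-⅐))/4 = 25*(-7 - 3/7)/4 = (25/4)*(-52/7) = -325/7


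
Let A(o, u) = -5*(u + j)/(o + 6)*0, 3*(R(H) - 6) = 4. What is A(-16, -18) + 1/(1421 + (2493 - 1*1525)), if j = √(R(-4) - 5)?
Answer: 1/2389 ≈ 0.00041859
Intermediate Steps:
R(H) = 22/3 (R(H) = 6 + (⅓)*4 = 6 + 4/3 = 22/3)
j = √21/3 (j = √(22/3 - 5) = √(7/3) = √21/3 ≈ 1.5275)
A(o, u) = 0 (A(o, u) = -5*(u + √21/3)/(o + 6)*0 = -5*(u + √21/3)/(6 + o)*0 = 0)
A(-16, -18) + 1/(1421 + (2493 - 1*1525)) = 0 + 1/(1421 + (2493 - 1*1525)) = 0 + 1/(1421 + (2493 - 1525)) = 0 + 1/(1421 + 968) = 0 + 1/2389 = 1/2389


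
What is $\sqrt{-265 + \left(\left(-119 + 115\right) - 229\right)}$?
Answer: $i \sqrt{498} \approx 22.316 i$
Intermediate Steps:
$\sqrt{-265 + \left(\left(-119 + 115\right) - 229\right)} = \sqrt{-265 - 233} = \sqrt{-498} = i \sqrt{498}$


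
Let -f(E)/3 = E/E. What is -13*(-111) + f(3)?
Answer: 1440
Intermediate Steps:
f(E) = -3 (f(E) = -3*E/E = -3*1 = -3)
-13*(-111) + f(3) = -13*(-111) - 3 = 1443 - 3 = 1440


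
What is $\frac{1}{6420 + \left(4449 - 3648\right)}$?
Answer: $\frac{1}{7221} \approx 0.00013848$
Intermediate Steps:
$\frac{1}{6420 + \left(4449 - 3648\right)} = \frac{1}{6420 + 801} = \frac{1}{7221}$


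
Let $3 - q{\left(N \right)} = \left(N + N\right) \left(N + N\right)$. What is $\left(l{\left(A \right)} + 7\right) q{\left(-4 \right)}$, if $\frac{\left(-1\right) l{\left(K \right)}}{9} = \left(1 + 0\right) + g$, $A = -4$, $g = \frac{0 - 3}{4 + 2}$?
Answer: $- \frac{305}{2} \approx -152.5$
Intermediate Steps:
$g = - \frac{1}{2}$ ($g = - \frac{3}{6} = \left(-3\right) \frac{1}{6} = - \frac{1}{2} \approx -0.5$)
$q{\left(N \right)} = 3 - 4 N^{2}$ ($q{\left(N \right)} = 3 - \left(N + N\right) \left(N + N\right) = 3 - 2 N 2 N = 3 - 4 N^{2}$)
$l{\left(K \right)} = - \frac{9}{2}$ ($l{\left(K \right)} = - 9 \left(\left(1 + 0\right) - \frac{1}{2}\right) = - 9 \left(1 - \frac{1}{2}\right) = \left(-9\right) \frac{1}{2} = - \frac{9}{2}$)
$\left(l{\left(A \right)} + 7\right) q{\left(-4 \right)} = \left(- \frac{9}{2} + 7\right) \left(3 - 4 \left(-4\right)^{2}\right) = \frac{5 \left(3 - 64\right)}{2} = \frac{5}{2} \left(-61\right) = - \frac{305}{2}$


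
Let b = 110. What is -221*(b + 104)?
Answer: -47294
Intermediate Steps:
-221*(b + 104) = -221*(110 + 104) = -221*214 = -47294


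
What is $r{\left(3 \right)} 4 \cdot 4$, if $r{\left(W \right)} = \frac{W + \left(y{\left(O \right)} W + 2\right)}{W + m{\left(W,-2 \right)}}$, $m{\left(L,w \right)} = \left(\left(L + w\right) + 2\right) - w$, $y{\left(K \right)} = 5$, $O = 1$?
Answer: $40$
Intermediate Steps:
$m{\left(L,w \right)} = 2 + L$ ($m{\left(L,w \right)} = \left(2 + L + w\right) - w = 2 + L$)
$r{\left(W \right)} = \frac{2 + 6 W}{2 + 2 W}$ ($r{\left(W \right)} = \frac{W + \left(5 W + 2\right)}{W + \left(2 + W\right)} = \frac{W + \left(2 + 5 W\right)}{2 + 2 W} = \frac{2 + 6 W}{2 + 2 W}$)
$r{\left(3 \right)} 4 \cdot 4 = \frac{1 + 3 \cdot 3}{1 + 3} \cdot 4 \cdot 4 = \frac{1 + 9}{4} \cdot 4 \cdot 4 = \frac{1}{4} \cdot 10 \cdot 4 \cdot 4 = \frac{5}{2} \cdot 4 \cdot 4 = 10 \cdot 4 = 40$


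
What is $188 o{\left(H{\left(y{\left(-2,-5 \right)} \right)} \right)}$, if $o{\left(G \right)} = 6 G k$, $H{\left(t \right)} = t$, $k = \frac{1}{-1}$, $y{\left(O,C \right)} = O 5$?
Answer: $11280$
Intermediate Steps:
$y{\left(O,C \right)} = 5 O$
$k = -1$
$o{\left(G \right)} = - 6 G$ ($o{\left(G \right)} = 6 G \left(-1\right) = - 6 G$)
$188 o{\left(H{\left(y{\left(-2,-5 \right)} \right)} \right)} = 188 \left(- 6 \cdot 5 \left(-2\right)\right) = 188 \left(\left(-6\right) \left(-10\right)\right) = 188 \cdot 60 = 11280$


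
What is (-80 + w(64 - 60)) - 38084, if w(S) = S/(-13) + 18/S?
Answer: -992155/26 ≈ -38160.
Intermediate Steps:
w(S) = 18/S - S/13 (w(S) = S*(-1/13) + 18/S = -S/13 + 18/S = 18/S - S/13)
(-80 + w(64 - 60)) - 38084 = (-80 + (18/(64 - 60) - (64 - 60)/13)) - 38084 = (-80 + (18/4 - 1/13*4)) - 38084 = (-80 + (18*(¼) - 4/13)) - 38084 = (-80 + (9/2 - 4/13)) - 38084 = (-80 + 109/26) - 38084 = -1971/26 - 38084 = -992155/26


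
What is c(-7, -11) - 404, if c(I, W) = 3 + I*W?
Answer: -324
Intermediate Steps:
c(-7, -11) - 404 = (3 - 7*(-11)) - 404 = (3 + 77) - 404 = 80 - 404 = -324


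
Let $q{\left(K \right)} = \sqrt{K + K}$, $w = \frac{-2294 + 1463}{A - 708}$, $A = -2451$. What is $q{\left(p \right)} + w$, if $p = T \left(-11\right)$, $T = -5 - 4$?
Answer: $\frac{277}{1053} + 3 \sqrt{22} \approx 14.334$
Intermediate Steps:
$w = \frac{277}{1053}$ ($w = \frac{-2294 + 1463}{-2451 - 708} = - \frac{831}{-3159} = \left(-831\right) \left(- \frac{1}{3159}\right) = \frac{277}{1053} \approx 0.26306$)
$T = -9$
$p = 99$ ($p = \left(-9\right) \left(-11\right) = 99$)
$q{\left(K \right)} = \sqrt{2} \sqrt{K}$ ($q{\left(K \right)} = \sqrt{2 K} = \sqrt{2} \sqrt{K}$)
$q{\left(p \right)} + w = \sqrt{2} \sqrt{99} + \frac{277}{1053} = \sqrt{2} \cdot 3 \sqrt{11} + \frac{277}{1053} = 3 \sqrt{22} + \frac{277}{1053} = \frac{277}{1053} + 3 \sqrt{22}$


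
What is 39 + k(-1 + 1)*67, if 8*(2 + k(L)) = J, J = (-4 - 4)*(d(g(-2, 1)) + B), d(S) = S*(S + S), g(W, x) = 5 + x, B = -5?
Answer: -4584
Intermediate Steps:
d(S) = 2*S**2 (d(S) = S*(2*S) = 2*S**2)
J = -536 (J = (-4 - 4)*(2*(5 + 1)**2 - 5) = -8*(2*6**2 - 5) = -8*(2*36 - 5) = -8*(72 - 5) = -8*67 = -536)
k(L) = -69 (k(L) = -2 + (1/8)*(-536) = -2 - 67 = -69)
39 + k(-1 + 1)*67 = 39 - 69*67 = 39 - 4623 = -4584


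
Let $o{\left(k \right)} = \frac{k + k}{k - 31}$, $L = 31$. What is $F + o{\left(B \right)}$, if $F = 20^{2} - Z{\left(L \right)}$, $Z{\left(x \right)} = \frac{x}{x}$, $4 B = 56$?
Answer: $\frac{6755}{17} \approx 397.35$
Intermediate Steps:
$B = 14$ ($B = \frac{1}{4} \cdot 56 = 14$)
$Z{\left(x \right)} = 1$
$o{\left(k \right)} = \frac{2 k}{-31 + k}$
$F = 399$ ($F = 20^{2} - 1 = 400 - 1 = 399$)
$F + o{\left(B \right)} = 399 + 2 \cdot 14 \frac{1}{-31 + 14} = 399 + 2 \cdot 14 \frac{1}{-17} = 399 + 2 \cdot 14 \left(- \frac{1}{17}\right) = 399 - \frac{28}{17} = \frac{6755}{17}$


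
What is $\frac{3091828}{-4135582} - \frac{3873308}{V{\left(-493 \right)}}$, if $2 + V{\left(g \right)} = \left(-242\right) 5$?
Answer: $\frac{2001829443715}{626540673} \approx 3195.1$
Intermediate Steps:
$V{\left(g \right)} = -1212$ ($V{\left(g \right)} = -2 - 1210 = -1212$)
$\frac{3091828}{-4135582} - \frac{3873308}{V{\left(-493 \right)}} = \frac{3091828}{-4135582} - \frac{3873308}{-1212} = 3091828 \left(- \frac{1}{4135582}\right) - - \frac{968327}{303} = - \frac{1545914}{2067791} + \frac{968327}{303} = \frac{2001829443715}{626540673}$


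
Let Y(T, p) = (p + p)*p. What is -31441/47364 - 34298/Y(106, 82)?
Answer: -127956815/39809442 ≈ -3.2142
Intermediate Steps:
Y(T, p) = 2*p² (Y(T, p) = (2*p)*p = 2*p²)
-31441/47364 - 34298/Y(106, 82) = -31441/47364 - 34298/(2*82²) = -31441*1/47364 - 34298/(2*6724) = -31441/47364 - 34298/13448 = -31441/47364 - 34298*1/13448 = -31441/47364 - 17149/6724 = -127956815/39809442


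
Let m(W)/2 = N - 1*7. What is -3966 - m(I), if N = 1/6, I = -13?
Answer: -11857/3 ≈ -3952.3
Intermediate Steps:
N = ⅙ ≈ 0.16667
m(W) = -41/3 (m(W) = 2*(⅙ - 1*7) = 2*(⅙ - 7) = 2*(-41/6) = -41/3)
-3966 - m(I) = -3966 - 1*(-41/3) = -3966 + 41/3 = -11857/3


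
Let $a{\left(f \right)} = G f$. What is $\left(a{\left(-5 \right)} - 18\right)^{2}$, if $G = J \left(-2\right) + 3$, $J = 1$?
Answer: $529$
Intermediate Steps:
$G = 1$ ($G = 1 \left(-2\right) + 3 = -2 + 3 = 1$)
$a{\left(f \right)} = f$ ($a{\left(f \right)} = 1 f = f$)
$\left(a{\left(-5 \right)} - 18\right)^{2} = \left(-5 - 18\right)^{2} = \left(-23\right)^{2} = 529$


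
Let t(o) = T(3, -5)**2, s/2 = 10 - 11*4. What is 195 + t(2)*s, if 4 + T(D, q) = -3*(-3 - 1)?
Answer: -4157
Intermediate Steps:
s = -68 (s = 2*(10 - 11*4) = 2*(10 - 44) = 2*(-34) = -68)
T(D, q) = 8 (T(D, q) = -4 - 3*(-3 - 1) = -4 - 3*(-4) = -4 + 12 = 8)
t(o) = 64 (t(o) = 8**2 = 64)
195 + t(2)*s = 195 + 64*(-68) = 195 - 4352 = -4157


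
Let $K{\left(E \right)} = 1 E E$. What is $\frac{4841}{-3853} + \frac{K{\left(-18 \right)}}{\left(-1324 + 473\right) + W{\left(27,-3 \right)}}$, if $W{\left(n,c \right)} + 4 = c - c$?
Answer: $- \frac{598603}{366035} \approx -1.6354$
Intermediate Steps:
$W{\left(n,c \right)} = -4$ ($W{\left(n,c \right)} = -4 + \left(c - c\right) = -4 + 0 = -4$)
$K{\left(E \right)} = E^{2}$ ($K{\left(E \right)} = E E = E^{2}$)
$\frac{4841}{-3853} + \frac{K{\left(-18 \right)}}{\left(-1324 + 473\right) + W{\left(27,-3 \right)}} = \frac{4841}{-3853} + \frac{\left(-18\right)^{2}}{\left(-1324 + 473\right) - 4} = 4841 \left(- \frac{1}{3853}\right) + \frac{324}{-851 - 4} = - \frac{4841}{3853} + \frac{324}{-855} = - \frac{4841}{3853} + 324 \left(- \frac{1}{855}\right) = - \frac{4841}{3853} - \frac{36}{95} = - \frac{598603}{366035}$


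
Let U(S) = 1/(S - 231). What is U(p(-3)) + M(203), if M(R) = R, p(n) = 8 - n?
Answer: 44659/220 ≈ 203.00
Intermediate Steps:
U(S) = 1/(-231 + S)
U(p(-3)) + M(203) = 1/(-231 + (8 - 1*(-3))) + 203 = 1/(-231 + (8 + 3)) + 203 = 1/(-231 + 11) + 203 = 1/(-220) + 203 = -1/220 + 203 = 44659/220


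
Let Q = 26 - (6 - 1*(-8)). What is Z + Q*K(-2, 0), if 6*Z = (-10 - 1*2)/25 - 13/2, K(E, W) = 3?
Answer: 10451/300 ≈ 34.837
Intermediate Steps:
Q = 12 (Q = 26 - (6 + 8) = 26 - 1*14 = 26 - 14 = 12)
Z = -349/300 (Z = ((-10 - 1*2)/25 - 13/2)/6 = ((-10 - 2)*(1/25) - 13*½)/6 = (-12*1/25 - 13/2)/6 = (-12/25 - 13/2)/6 = (⅙)*(-349/50) = -349/300 ≈ -1.1633)
Z + Q*K(-2, 0) = -349/300 + 12*3 = -349/300 + 36 = 10451/300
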